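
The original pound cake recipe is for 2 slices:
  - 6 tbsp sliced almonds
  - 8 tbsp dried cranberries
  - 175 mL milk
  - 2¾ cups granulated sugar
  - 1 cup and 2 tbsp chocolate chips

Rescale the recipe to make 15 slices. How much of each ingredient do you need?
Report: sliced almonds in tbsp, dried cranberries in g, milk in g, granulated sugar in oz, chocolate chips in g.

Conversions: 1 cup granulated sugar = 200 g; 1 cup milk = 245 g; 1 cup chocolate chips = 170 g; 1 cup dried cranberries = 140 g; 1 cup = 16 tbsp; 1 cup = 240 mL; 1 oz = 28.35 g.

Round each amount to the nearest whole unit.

Scaling factor: 15/2 = 7.5.
sliced almonds: 6 tbsp × 15/2 = 45 tbsp
dried cranberries: 8 tbsp × 15/2 ÷ 16 tbsp/cup × 140 g/cup = 525 g
milk: 175 mL × 15/2 ÷ 240 mL/cup × 245 g/cup ≈ 1340 g
granulated sugar: 2.75 cup × 15/2 × 200 g/cup ÷ 28.35 g/oz ≈ 146 oz
chocolate chips: (1 cup + 2 tbsp = 1.125 cup) × 15/2 × 170 g/cup ≈ 1434 g

sliced almonds: 45 tbsp; dried cranberries: 525 g; milk: 1340 g; granulated sugar: 146 oz; chocolate chips: 1434 g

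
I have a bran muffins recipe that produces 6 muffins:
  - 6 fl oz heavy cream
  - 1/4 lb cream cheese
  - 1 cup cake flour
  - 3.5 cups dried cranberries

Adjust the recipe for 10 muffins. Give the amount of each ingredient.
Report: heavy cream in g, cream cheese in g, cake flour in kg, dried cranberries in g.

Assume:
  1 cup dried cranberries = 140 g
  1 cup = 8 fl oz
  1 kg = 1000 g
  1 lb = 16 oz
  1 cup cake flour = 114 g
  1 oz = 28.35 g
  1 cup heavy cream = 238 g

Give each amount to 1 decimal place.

Scaling factor: 10/6 = 5/3.
heavy cream: 6 fl oz × 5/3 ÷ 8 fl oz/cup × 238 g/cup = 297.5 g
cream cheese: 0.25 lb × 5/3 × 16 oz/lb × 28.35 g/oz = 189.0 g
cake flour: 1 cup × 5/3 × 114 g/cup ÷ 1000 g/kg ≈ 0.2 kg
dried cranberries: 3.5 cup × 5/3 × 140 g/cup ≈ 816.7 g

heavy cream: 297.5 g; cream cheese: 189.0 g; cake flour: 0.2 kg; dried cranberries: 816.7 g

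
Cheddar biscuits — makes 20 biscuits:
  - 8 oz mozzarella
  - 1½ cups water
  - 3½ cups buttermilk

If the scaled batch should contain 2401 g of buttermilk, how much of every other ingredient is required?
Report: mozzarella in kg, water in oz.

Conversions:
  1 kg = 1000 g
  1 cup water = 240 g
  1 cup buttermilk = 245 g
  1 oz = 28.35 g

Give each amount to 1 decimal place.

mozzarella: 0.6 kg; water: 35.6 oz

The original recipe has 857.5 g of buttermilk, so the scaling factor is 2401 ÷ 857.5 = 14/5 = 2.8.
mozzarella: 8 oz × 14/5 × 28.35 g/oz ÷ 1000 g/kg ≈ 0.6 kg
water: 1.5 cup × 14/5 × 240 g/cup ÷ 28.35 g/oz ≈ 35.6 oz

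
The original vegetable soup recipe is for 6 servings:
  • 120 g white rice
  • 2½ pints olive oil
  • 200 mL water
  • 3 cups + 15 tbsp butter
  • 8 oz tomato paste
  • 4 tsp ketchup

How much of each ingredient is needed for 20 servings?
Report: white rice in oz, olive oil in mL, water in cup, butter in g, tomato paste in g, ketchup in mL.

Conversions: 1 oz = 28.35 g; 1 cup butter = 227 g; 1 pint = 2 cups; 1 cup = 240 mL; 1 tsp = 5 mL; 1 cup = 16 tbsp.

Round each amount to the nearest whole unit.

Scaling factor: 20/6 = 10/3.
white rice: 120 g × 10/3 ÷ 28.35 g/oz ≈ 14 oz
olive oil: 2.5 pint × 10/3 × 2 cup/pint × 240 mL/cup = 4000 mL
water: 200 mL × 10/3 ÷ 240 mL/cup ≈ 3 cup
butter: (3 cup + 15 tbsp = 3.9375 cup) × 10/3 × 227 g/cup ≈ 2979 g
tomato paste: 8 oz × 10/3 × 28.35 g/oz = 756 g
ketchup: 4 tsp × 10/3 × 5 mL/tsp ≈ 67 mL

white rice: 14 oz; olive oil: 4000 mL; water: 3 cup; butter: 2979 g; tomato paste: 756 g; ketchup: 67 mL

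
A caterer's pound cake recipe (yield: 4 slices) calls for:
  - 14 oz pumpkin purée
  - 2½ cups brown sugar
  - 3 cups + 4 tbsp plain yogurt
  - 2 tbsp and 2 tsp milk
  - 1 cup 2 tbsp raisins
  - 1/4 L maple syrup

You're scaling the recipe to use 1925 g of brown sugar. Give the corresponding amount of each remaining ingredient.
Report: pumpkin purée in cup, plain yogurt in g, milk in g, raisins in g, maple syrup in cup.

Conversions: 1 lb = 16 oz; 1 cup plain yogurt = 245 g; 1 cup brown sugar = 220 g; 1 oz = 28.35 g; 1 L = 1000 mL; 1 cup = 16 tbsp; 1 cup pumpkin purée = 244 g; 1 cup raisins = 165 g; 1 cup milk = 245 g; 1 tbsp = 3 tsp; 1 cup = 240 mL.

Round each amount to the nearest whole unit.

The original recipe has 550 g of brown sugar, so the scaling factor is 1925 ÷ 550 = 7/2 = 3.5.
pumpkin purée: 14 oz × 7/2 × 28.35 g/oz ÷ 244 g/cup ≈ 6 cup
plain yogurt: (3 cup + 4 tbsp = 3.25 cup) × 7/2 × 245 g/cup ≈ 2787 g
milk: (2 tbsp + 2 tsp = 8/3 tbsp) × 7/2 ÷ 16 tbsp/cup × 245 g/cup ≈ 143 g
raisins: (1 cup + 2 tbsp = 1.125 cup) × 7/2 × 165 g/cup ≈ 650 g
maple syrup: 0.25 L × 7/2 × 1000 mL/L ÷ 240 mL/cup ≈ 4 cup

pumpkin purée: 6 cup; plain yogurt: 2787 g; milk: 143 g; raisins: 650 g; maple syrup: 4 cup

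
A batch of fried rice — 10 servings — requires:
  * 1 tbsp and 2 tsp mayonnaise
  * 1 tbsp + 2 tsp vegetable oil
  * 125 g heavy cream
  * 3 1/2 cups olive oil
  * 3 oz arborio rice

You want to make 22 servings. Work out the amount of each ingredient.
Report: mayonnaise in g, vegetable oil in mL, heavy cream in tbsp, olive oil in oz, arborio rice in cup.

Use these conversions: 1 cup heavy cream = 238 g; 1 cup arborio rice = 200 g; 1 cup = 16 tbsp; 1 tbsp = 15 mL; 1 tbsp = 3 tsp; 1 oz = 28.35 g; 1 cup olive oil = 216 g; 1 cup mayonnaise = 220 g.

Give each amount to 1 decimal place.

Scaling factor: 22/10 = 11/5 = 2.2.
mayonnaise: (1 tbsp + 2 tsp = 5/3 tbsp) × 11/5 ÷ 16 tbsp/cup × 220 g/cup ≈ 50.4 g
vegetable oil: (1 tbsp + 2 tsp = 5/3 tbsp) × 11/5 × 15 mL/tbsp = 55.0 mL
heavy cream: 125 g × 11/5 ÷ 238 g/cup × 16 tbsp/cup ≈ 18.5 tbsp
olive oil: 3.5 cup × 11/5 × 216 g/cup ÷ 28.35 g/oz ≈ 58.7 oz
arborio rice: 3 oz × 11/5 × 28.35 g/oz ÷ 200 g/cup ≈ 0.9 cup

mayonnaise: 50.4 g; vegetable oil: 55.0 mL; heavy cream: 18.5 tbsp; olive oil: 58.7 oz; arborio rice: 0.9 cup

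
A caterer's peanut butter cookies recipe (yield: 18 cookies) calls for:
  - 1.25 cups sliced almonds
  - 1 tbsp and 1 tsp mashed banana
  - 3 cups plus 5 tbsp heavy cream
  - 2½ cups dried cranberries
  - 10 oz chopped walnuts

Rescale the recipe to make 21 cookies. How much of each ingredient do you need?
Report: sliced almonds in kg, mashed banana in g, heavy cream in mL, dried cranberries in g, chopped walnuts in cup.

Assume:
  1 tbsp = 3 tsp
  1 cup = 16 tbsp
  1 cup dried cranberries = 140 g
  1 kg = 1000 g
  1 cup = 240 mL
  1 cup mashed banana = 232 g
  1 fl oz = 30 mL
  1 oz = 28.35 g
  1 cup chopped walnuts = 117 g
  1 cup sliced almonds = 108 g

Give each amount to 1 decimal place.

sliced almonds: 0.2 kg; mashed banana: 22.6 g; heavy cream: 927.5 mL; dried cranberries: 408.3 g; chopped walnuts: 2.8 cup

Scaling factor: 21/18 = 7/6.
sliced almonds: 1.25 cup × 7/6 × 108 g/cup ÷ 1000 g/kg ≈ 0.2 kg
mashed banana: (1 tbsp + 1 tsp = 4/3 tbsp) × 7/6 ÷ 16 tbsp/cup × 232 g/cup ≈ 22.6 g
heavy cream: (3 cup + 5 tbsp = 3.3125 cup) × 7/6 × 240 mL/cup = 927.5 mL
dried cranberries: 2.5 cup × 7/6 × 140 g/cup ≈ 408.3 g
chopped walnuts: 10 oz × 7/6 × 28.35 g/oz ÷ 117 g/cup ≈ 2.8 cup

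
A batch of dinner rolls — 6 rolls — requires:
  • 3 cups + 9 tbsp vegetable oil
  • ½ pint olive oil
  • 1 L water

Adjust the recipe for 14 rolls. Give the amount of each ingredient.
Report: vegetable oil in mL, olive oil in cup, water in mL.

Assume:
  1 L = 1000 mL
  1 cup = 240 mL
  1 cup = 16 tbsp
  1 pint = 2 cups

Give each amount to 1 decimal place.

vegetable oil: 1995.0 mL; olive oil: 2.3 cup; water: 2333.3 mL

Scaling factor: 14/6 = 7/3.
vegetable oil: (3 cup + 9 tbsp = 3.5625 cup) × 7/3 × 240 mL/cup = 1995.0 mL
olive oil: 0.5 pint × 7/3 × 2 cup/pint ≈ 2.3 cup
water: 1 L × 7/3 × 1000 mL/L ≈ 2333.3 mL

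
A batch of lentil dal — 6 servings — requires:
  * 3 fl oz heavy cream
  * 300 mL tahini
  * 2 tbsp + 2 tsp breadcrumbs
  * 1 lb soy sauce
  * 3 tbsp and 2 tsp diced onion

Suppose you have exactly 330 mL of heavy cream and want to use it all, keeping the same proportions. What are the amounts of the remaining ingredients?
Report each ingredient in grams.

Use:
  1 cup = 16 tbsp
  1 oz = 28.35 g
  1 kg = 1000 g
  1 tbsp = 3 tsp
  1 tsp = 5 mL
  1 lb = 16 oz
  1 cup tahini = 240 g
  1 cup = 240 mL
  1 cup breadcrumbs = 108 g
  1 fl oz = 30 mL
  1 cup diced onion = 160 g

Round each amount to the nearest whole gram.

tahini: 1100 g; breadcrumbs: 66 g; soy sauce: 1663 g; diced onion: 134 g

The original recipe has 90 mL of heavy cream, so the scaling factor is 330 ÷ 90 = 11/3.
tahini: 300 mL × 11/3 ÷ 240 mL/cup × 240 g/cup = 1100 g
breadcrumbs: (2 tbsp + 2 tsp = 8/3 tbsp) × 11/3 ÷ 16 tbsp/cup × 108 g/cup = 66 g
soy sauce: 1 lb × 11/3 × 16 oz/lb × 28.35 g/oz ≈ 1663 g
diced onion: (3 tbsp + 2 tsp = 11/3 tbsp) × 11/3 ÷ 16 tbsp/cup × 160 g/cup ≈ 134 g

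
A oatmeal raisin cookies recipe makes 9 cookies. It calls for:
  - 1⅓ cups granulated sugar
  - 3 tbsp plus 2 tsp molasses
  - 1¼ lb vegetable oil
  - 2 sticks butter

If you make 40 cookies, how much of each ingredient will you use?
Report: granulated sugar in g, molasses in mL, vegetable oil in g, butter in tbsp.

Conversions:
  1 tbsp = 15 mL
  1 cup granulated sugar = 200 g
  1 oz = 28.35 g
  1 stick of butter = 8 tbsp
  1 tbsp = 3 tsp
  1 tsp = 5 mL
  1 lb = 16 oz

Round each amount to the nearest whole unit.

granulated sugar: 1185 g; molasses: 244 mL; vegetable oil: 2520 g; butter: 71 tbsp

Scaling factor: 40/9.
granulated sugar: 4/3 cup × 40/9 × 200 g/cup ≈ 1185 g
molasses: (3 tbsp + 2 tsp = 11/3 tbsp) × 40/9 × 15 mL/tbsp ≈ 244 mL
vegetable oil: 1.25 lb × 40/9 × 16 oz/lb × 28.35 g/oz = 2520 g
butter: 2 stick × 40/9 × 8 tbsp/stick ≈ 71 tbsp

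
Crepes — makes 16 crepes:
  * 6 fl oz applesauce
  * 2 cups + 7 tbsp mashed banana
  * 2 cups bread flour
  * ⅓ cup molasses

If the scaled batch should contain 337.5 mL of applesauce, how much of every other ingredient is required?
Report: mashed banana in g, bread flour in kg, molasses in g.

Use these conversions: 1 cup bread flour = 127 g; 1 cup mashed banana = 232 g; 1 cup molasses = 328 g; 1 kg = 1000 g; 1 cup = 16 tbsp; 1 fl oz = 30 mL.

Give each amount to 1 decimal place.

The original recipe has 180 mL of applesauce, so the scaling factor is 337.5 ÷ 180 = 15/8 = 1.875.
mashed banana: (2 cup + 7 tbsp = 2.4375 cup) × 15/8 × 232 g/cup ≈ 1060.3 g
bread flour: 2 cup × 15/8 × 127 g/cup ÷ 1000 g/kg ≈ 0.5 kg
molasses: 1/3 cup × 15/8 × 328 g/cup = 205.0 g

mashed banana: 1060.3 g; bread flour: 0.5 kg; molasses: 205.0 g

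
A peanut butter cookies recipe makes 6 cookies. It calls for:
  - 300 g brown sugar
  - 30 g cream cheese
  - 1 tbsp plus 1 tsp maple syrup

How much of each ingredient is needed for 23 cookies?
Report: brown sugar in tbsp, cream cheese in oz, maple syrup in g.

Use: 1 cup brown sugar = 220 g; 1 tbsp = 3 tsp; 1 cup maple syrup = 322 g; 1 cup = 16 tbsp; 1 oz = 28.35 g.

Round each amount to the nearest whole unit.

Scaling factor: 23/6.
brown sugar: 300 g × 23/6 ÷ 220 g/cup × 16 tbsp/cup ≈ 84 tbsp
cream cheese: 30 g × 23/6 ÷ 28.35 g/oz ≈ 4 oz
maple syrup: (1 tbsp + 1 tsp = 4/3 tbsp) × 23/6 ÷ 16 tbsp/cup × 322 g/cup ≈ 103 g

brown sugar: 84 tbsp; cream cheese: 4 oz; maple syrup: 103 g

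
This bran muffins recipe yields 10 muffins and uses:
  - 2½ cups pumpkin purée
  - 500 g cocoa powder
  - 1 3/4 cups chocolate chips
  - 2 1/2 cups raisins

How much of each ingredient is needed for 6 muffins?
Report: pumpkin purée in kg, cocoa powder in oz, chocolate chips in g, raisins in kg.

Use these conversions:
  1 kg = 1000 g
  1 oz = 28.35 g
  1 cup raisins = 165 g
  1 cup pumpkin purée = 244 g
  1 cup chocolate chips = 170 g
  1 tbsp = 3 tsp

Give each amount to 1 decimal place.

Scaling factor: 6/10 = 3/5 = 0.6.
pumpkin purée: 2.5 cup × 3/5 × 244 g/cup ÷ 1000 g/kg ≈ 0.4 kg
cocoa powder: 500 g × 3/5 ÷ 28.35 g/oz ≈ 10.6 oz
chocolate chips: 1.75 cup × 3/5 × 170 g/cup = 178.5 g
raisins: 2.5 cup × 3/5 × 165 g/cup ÷ 1000 g/kg ≈ 0.2 kg

pumpkin purée: 0.4 kg; cocoa powder: 10.6 oz; chocolate chips: 178.5 g; raisins: 0.2 kg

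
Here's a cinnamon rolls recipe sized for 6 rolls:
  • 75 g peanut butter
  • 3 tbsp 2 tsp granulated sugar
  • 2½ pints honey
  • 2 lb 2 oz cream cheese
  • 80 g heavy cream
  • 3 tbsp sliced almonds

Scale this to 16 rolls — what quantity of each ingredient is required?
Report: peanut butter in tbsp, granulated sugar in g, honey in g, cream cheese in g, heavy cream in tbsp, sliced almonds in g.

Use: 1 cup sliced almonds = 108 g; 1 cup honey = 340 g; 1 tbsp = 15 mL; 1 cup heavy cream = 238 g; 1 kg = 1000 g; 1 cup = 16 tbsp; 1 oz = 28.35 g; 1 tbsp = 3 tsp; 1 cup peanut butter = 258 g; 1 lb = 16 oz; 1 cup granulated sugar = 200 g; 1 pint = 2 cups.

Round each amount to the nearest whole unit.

Scaling factor: 16/6 = 8/3.
peanut butter: 75 g × 8/3 ÷ 258 g/cup × 16 tbsp/cup ≈ 12 tbsp
granulated sugar: (3 tbsp + 2 tsp = 11/3 tbsp) × 8/3 ÷ 16 tbsp/cup × 200 g/cup ≈ 122 g
honey: 2.5 pint × 8/3 × 2 cup/pint × 340 g/cup ≈ 4533 g
cream cheese: (2 lb + 2 oz = 2.125 lb) × 8/3 × 16 oz/lb × 28.35 g/oz ≈ 2570 g
heavy cream: 80 g × 8/3 ÷ 238 g/cup × 16 tbsp/cup ≈ 14 tbsp
sliced almonds: 3 tbsp × 8/3 ÷ 16 tbsp/cup × 108 g/cup = 54 g

peanut butter: 12 tbsp; granulated sugar: 122 g; honey: 4533 g; cream cheese: 2570 g; heavy cream: 14 tbsp; sliced almonds: 54 g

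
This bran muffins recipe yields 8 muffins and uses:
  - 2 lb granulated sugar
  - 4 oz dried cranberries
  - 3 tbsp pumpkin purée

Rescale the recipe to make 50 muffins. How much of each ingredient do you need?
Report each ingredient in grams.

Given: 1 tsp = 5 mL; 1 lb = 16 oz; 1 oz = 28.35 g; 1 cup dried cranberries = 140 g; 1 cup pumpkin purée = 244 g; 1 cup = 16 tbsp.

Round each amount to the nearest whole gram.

Scaling factor: 50/8 = 25/4 = 6.25.
granulated sugar: 2 lb × 25/4 × 16 oz/lb × 28.35 g/oz = 5670 g
dried cranberries: 4 oz × 25/4 × 28.35 g/oz ≈ 709 g
pumpkin purée: 3 tbsp × 25/4 ÷ 16 tbsp/cup × 244 g/cup ≈ 286 g

granulated sugar: 5670 g; dried cranberries: 709 g; pumpkin purée: 286 g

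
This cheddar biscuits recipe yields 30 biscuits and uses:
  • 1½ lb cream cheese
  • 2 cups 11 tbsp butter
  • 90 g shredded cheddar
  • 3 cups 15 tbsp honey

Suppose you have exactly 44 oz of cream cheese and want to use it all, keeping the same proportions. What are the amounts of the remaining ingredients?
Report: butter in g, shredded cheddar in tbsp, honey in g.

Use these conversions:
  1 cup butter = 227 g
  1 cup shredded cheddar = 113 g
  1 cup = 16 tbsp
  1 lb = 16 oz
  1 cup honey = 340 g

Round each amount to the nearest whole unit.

The original recipe has 24 oz of cream cheese, so the scaling factor is 44 ÷ 24 = 11/6.
butter: (2 cup + 11 tbsp = 2.6875 cup) × 11/6 × 227 g/cup ≈ 1118 g
shredded cheddar: 90 g × 11/6 ÷ 113 g/cup × 16 tbsp/cup ≈ 23 tbsp
honey: (3 cup + 15 tbsp = 3.9375 cup) × 11/6 × 340 g/cup ≈ 2454 g

butter: 1118 g; shredded cheddar: 23 tbsp; honey: 2454 g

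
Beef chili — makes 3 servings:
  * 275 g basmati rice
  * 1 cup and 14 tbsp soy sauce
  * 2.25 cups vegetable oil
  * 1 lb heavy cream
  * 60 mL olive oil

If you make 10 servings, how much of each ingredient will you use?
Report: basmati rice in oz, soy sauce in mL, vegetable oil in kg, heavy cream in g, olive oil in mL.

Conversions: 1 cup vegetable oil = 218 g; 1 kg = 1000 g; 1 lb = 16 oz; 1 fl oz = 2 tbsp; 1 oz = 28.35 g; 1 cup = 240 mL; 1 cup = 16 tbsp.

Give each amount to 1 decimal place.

basmati rice: 32.3 oz; soy sauce: 1500.0 mL; vegetable oil: 1.6 kg; heavy cream: 1512.0 g; olive oil: 200.0 mL

Scaling factor: 10/3.
basmati rice: 275 g × 10/3 ÷ 28.35 g/oz ≈ 32.3 oz
soy sauce: (1 cup + 14 tbsp = 1.875 cup) × 10/3 × 240 mL/cup = 1500.0 mL
vegetable oil: 2.25 cup × 10/3 × 218 g/cup ÷ 1000 g/kg ≈ 1.6 kg
heavy cream: 1 lb × 10/3 × 16 oz/lb × 28.35 g/oz = 1512.0 g
olive oil: 60 mL × 10/3 = 200.0 mL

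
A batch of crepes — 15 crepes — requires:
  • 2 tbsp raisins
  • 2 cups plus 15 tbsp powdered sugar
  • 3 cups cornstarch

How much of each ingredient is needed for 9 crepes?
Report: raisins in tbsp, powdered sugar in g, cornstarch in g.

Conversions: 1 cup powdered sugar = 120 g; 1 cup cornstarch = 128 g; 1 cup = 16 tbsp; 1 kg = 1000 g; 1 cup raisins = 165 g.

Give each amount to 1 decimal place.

Scaling factor: 9/15 = 3/5 = 0.6.
raisins: 2 tbsp × 3/5 = 1.2 tbsp
powdered sugar: (2 cup + 15 tbsp = 2.9375 cup) × 3/5 × 120 g/cup = 211.5 g
cornstarch: 3 cup × 3/5 × 128 g/cup = 230.4 g

raisins: 1.2 tbsp; powdered sugar: 211.5 g; cornstarch: 230.4 g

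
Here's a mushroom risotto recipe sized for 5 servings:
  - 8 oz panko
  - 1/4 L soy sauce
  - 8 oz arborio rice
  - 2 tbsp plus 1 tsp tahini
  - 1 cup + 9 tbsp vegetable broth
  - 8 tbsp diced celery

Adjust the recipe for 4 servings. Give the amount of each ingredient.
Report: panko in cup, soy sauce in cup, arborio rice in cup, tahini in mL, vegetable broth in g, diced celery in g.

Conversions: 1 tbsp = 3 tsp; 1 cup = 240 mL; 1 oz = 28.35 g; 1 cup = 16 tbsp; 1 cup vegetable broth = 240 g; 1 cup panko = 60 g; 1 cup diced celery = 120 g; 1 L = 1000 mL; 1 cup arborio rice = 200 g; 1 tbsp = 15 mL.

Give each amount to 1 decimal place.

panko: 3.0 cup; soy sauce: 0.8 cup; arborio rice: 0.9 cup; tahini: 28.0 mL; vegetable broth: 300.0 g; diced celery: 48.0 g

Scaling factor: 4/5 = 0.8.
panko: 8 oz × 4/5 × 28.35 g/oz ÷ 60 g/cup ≈ 3.0 cup
soy sauce: 0.25 L × 4/5 × 1000 mL/L ÷ 240 mL/cup ≈ 0.8 cup
arborio rice: 8 oz × 4/5 × 28.35 g/oz ÷ 200 g/cup ≈ 0.9 cup
tahini: (2 tbsp + 1 tsp = 7/3 tbsp) × 4/5 × 15 mL/tbsp = 28.0 mL
vegetable broth: (1 cup + 9 tbsp = 1.5625 cup) × 4/5 × 240 g/cup = 300.0 g
diced celery: 8 tbsp × 4/5 ÷ 16 tbsp/cup × 120 g/cup = 48.0 g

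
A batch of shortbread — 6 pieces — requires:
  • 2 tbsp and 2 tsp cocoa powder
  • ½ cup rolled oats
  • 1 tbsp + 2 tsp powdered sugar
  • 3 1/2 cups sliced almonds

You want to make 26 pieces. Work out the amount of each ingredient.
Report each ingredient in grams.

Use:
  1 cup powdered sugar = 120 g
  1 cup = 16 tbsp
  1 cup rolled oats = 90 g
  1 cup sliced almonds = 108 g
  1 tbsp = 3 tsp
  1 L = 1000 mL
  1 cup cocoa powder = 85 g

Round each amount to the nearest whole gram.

cocoa powder: 61 g; rolled oats: 195 g; powdered sugar: 54 g; sliced almonds: 1638 g

Scaling factor: 26/6 = 13/3.
cocoa powder: (2 tbsp + 2 tsp = 8/3 tbsp) × 13/3 ÷ 16 tbsp/cup × 85 g/cup ≈ 61 g
rolled oats: 0.5 cup × 13/3 × 90 g/cup = 195 g
powdered sugar: (1 tbsp + 2 tsp = 5/3 tbsp) × 13/3 ÷ 16 tbsp/cup × 120 g/cup ≈ 54 g
sliced almonds: 3.5 cup × 13/3 × 108 g/cup = 1638 g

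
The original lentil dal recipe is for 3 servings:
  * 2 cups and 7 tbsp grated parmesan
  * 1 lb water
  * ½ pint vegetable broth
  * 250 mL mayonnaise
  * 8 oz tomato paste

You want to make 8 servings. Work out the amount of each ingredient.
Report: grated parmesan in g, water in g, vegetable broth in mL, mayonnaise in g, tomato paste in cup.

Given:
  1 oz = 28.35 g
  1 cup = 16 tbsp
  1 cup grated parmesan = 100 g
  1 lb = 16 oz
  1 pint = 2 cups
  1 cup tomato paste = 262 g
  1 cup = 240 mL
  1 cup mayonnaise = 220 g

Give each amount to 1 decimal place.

Scaling factor: 8/3.
grated parmesan: (2 cup + 7 tbsp = 2.4375 cup) × 8/3 × 100 g/cup = 650.0 g
water: 1 lb × 8/3 × 16 oz/lb × 28.35 g/oz = 1209.6 g
vegetable broth: 0.5 pint × 8/3 × 2 cup/pint × 240 mL/cup = 640.0 mL
mayonnaise: 250 mL × 8/3 ÷ 240 mL/cup × 220 g/cup ≈ 611.1 g
tomato paste: 8 oz × 8/3 × 28.35 g/oz ÷ 262 g/cup ≈ 2.3 cup

grated parmesan: 650.0 g; water: 1209.6 g; vegetable broth: 640.0 mL; mayonnaise: 611.1 g; tomato paste: 2.3 cup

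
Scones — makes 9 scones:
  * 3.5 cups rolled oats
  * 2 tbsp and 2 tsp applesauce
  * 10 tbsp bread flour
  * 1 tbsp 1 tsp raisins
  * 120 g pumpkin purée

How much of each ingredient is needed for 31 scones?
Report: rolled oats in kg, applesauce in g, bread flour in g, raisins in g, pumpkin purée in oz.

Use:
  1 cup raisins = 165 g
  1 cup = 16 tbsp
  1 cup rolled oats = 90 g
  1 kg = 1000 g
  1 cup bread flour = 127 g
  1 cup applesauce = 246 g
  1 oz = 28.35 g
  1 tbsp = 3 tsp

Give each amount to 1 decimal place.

rolled oats: 1.1 kg; applesauce: 141.2 g; bread flour: 273.4 g; raisins: 47.4 g; pumpkin purée: 14.6 oz

Scaling factor: 31/9.
rolled oats: 3.5 cup × 31/9 × 90 g/cup ÷ 1000 g/kg ≈ 1.1 kg
applesauce: (2 tbsp + 2 tsp = 8/3 tbsp) × 31/9 ÷ 16 tbsp/cup × 246 g/cup ≈ 141.2 g
bread flour: 10 tbsp × 31/9 ÷ 16 tbsp/cup × 127 g/cup ≈ 273.4 g
raisins: (1 tbsp + 1 tsp = 4/3 tbsp) × 31/9 ÷ 16 tbsp/cup × 165 g/cup ≈ 47.4 g
pumpkin purée: 120 g × 31/9 ÷ 28.35 g/oz ≈ 14.6 oz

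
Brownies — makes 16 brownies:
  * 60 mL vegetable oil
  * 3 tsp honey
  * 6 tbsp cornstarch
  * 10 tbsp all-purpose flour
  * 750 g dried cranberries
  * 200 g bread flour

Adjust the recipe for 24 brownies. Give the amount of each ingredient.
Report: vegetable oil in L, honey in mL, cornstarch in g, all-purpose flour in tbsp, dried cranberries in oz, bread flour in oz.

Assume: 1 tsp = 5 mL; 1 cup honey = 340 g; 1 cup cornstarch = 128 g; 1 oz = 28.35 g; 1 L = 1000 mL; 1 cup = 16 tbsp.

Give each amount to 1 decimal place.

vegetable oil: 0.1 L; honey: 22.5 mL; cornstarch: 72.0 g; all-purpose flour: 15.0 tbsp; dried cranberries: 39.7 oz; bread flour: 10.6 oz

Scaling factor: 24/16 = 3/2 = 1.5.
vegetable oil: 60 mL × 3/2 ÷ 1000 mL/L ≈ 0.1 L
honey: 3 tsp × 3/2 × 5 mL/tsp = 22.5 mL
cornstarch: 6 tbsp × 3/2 ÷ 16 tbsp/cup × 128 g/cup = 72.0 g
all-purpose flour: 10 tbsp × 3/2 = 15.0 tbsp
dried cranberries: 750 g × 3/2 ÷ 28.35 g/oz ≈ 39.7 oz
bread flour: 200 g × 3/2 ÷ 28.35 g/oz ≈ 10.6 oz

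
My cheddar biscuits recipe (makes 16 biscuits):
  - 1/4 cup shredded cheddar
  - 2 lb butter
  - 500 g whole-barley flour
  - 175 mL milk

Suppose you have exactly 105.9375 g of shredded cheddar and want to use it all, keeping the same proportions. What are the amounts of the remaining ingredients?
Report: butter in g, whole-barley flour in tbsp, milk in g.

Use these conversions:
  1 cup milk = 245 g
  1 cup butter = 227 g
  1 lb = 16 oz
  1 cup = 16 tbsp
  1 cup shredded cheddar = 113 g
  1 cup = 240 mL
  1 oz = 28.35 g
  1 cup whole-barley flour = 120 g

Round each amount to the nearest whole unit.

The original recipe has 28.25 g of shredded cheddar, so the scaling factor is 105.9375 ÷ 28.25 = 15/4 = 3.75.
butter: 2 lb × 15/4 × 16 oz/lb × 28.35 g/oz = 3402 g
whole-barley flour: 500 g × 15/4 ÷ 120 g/cup × 16 tbsp/cup = 250 tbsp
milk: 175 mL × 15/4 ÷ 240 mL/cup × 245 g/cup ≈ 670 g

butter: 3402 g; whole-barley flour: 250 tbsp; milk: 670 g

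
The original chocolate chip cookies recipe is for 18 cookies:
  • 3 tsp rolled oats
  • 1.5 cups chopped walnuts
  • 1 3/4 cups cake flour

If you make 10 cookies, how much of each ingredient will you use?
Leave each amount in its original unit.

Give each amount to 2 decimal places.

Scaling factor: 10/18 = 5/9.
rolled oats: 3 tsp × 5/9 ≈ 1.67 tsp
chopped walnuts: 1.5 cup × 5/9 ≈ 0.83 cup
cake flour: 1.75 cup × 5/9 ≈ 0.97 cup

rolled oats: 1.67 tsp; chopped walnuts: 0.83 cup; cake flour: 0.97 cup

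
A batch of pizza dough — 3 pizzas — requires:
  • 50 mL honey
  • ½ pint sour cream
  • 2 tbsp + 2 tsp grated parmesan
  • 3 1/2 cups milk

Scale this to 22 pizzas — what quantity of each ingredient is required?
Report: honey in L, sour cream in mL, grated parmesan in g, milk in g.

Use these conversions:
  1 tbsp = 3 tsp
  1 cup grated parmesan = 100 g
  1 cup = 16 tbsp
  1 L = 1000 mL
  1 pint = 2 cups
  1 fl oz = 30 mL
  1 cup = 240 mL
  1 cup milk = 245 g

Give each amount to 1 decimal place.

Scaling factor: 22/3.
honey: 50 mL × 22/3 ÷ 1000 mL/L ≈ 0.4 L
sour cream: 0.5 pint × 22/3 × 2 cup/pint × 240 mL/cup = 1760.0 mL
grated parmesan: (2 tbsp + 2 tsp = 8/3 tbsp) × 22/3 ÷ 16 tbsp/cup × 100 g/cup ≈ 122.2 g
milk: 3.5 cup × 22/3 × 245 g/cup ≈ 6288.3 g

honey: 0.4 L; sour cream: 1760.0 mL; grated parmesan: 122.2 g; milk: 6288.3 g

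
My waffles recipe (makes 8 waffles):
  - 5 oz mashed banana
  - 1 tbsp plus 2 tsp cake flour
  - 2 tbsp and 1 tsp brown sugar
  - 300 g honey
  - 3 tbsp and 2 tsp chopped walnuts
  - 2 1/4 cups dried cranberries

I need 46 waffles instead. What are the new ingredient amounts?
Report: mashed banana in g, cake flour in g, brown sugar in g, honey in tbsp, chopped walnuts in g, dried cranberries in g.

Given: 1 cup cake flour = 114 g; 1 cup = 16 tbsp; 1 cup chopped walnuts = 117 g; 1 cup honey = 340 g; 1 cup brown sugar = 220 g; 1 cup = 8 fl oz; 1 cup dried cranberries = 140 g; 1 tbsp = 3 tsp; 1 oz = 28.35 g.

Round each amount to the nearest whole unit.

Scaling factor: 46/8 = 23/4 = 5.75.
mashed banana: 5 oz × 23/4 × 28.35 g/oz ≈ 815 g
cake flour: (1 tbsp + 2 tsp = 5/3 tbsp) × 23/4 ÷ 16 tbsp/cup × 114 g/cup ≈ 68 g
brown sugar: (2 tbsp + 1 tsp = 7/3 tbsp) × 23/4 ÷ 16 tbsp/cup × 220 g/cup ≈ 184 g
honey: 300 g × 23/4 ÷ 340 g/cup × 16 tbsp/cup ≈ 81 tbsp
chopped walnuts: (3 tbsp + 2 tsp = 11/3 tbsp) × 23/4 ÷ 16 tbsp/cup × 117 g/cup ≈ 154 g
dried cranberries: 2.25 cup × 23/4 × 140 g/cup ≈ 1811 g

mashed banana: 815 g; cake flour: 68 g; brown sugar: 184 g; honey: 81 tbsp; chopped walnuts: 154 g; dried cranberries: 1811 g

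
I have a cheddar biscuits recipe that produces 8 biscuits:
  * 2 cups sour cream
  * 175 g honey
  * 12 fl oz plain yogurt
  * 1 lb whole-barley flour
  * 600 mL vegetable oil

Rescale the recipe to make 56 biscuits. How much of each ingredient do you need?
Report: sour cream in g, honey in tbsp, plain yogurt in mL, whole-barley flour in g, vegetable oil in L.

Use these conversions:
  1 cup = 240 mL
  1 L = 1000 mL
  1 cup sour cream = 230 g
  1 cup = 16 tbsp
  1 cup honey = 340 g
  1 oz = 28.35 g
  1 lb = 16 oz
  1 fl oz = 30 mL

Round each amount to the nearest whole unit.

Scaling factor: 56/8 = 7.
sour cream: 2 cup × 7 × 230 g/cup = 3220 g
honey: 175 g × 7 ÷ 340 g/cup × 16 tbsp/cup ≈ 58 tbsp
plain yogurt: 12 fl oz × 7 × 30 mL/fl oz = 2520 mL
whole-barley flour: 1 lb × 7 × 16 oz/lb × 28.35 g/oz ≈ 3175 g
vegetable oil: 600 mL × 7 ÷ 1000 mL/L ≈ 4 L

sour cream: 3220 g; honey: 58 tbsp; plain yogurt: 2520 mL; whole-barley flour: 3175 g; vegetable oil: 4 L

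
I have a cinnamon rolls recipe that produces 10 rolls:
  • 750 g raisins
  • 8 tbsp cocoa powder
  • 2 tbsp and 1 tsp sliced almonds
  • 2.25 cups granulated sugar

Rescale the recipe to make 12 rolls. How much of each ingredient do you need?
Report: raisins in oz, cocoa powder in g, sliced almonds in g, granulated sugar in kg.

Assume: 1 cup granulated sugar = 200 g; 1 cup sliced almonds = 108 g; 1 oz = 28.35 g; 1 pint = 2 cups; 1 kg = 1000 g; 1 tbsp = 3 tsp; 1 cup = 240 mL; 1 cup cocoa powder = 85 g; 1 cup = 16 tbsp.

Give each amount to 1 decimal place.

Scaling factor: 12/10 = 6/5 = 1.2.
raisins: 750 g × 6/5 ÷ 28.35 g/oz ≈ 31.7 oz
cocoa powder: 8 tbsp × 6/5 ÷ 16 tbsp/cup × 85 g/cup = 51.0 g
sliced almonds: (2 tbsp + 1 tsp = 7/3 tbsp) × 6/5 ÷ 16 tbsp/cup × 108 g/cup = 18.9 g
granulated sugar: 2.25 cup × 6/5 × 200 g/cup ÷ 1000 g/kg ≈ 0.5 kg

raisins: 31.7 oz; cocoa powder: 51.0 g; sliced almonds: 18.9 g; granulated sugar: 0.5 kg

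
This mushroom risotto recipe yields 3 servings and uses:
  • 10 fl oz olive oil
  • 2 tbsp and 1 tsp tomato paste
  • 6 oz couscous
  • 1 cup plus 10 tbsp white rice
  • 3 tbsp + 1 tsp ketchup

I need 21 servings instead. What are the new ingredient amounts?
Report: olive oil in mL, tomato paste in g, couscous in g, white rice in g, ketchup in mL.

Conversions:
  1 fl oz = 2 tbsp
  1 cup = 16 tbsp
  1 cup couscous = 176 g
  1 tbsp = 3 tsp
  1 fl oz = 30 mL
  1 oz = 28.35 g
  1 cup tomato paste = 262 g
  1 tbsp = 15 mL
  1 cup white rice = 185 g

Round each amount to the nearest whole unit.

Scaling factor: 21/3 = 7.
olive oil: 10 fl oz × 7 × 30 mL/fl oz = 2100 mL
tomato paste: (2 tbsp + 1 tsp = 7/3 tbsp) × 7 ÷ 16 tbsp/cup × 262 g/cup ≈ 267 g
couscous: 6 oz × 7 × 28.35 g/oz ≈ 1191 g
white rice: (1 cup + 10 tbsp = 1.625 cup) × 7 × 185 g/cup ≈ 2104 g
ketchup: (3 tbsp + 1 tsp = 10/3 tbsp) × 7 × 15 mL/tbsp = 350 mL

olive oil: 2100 mL; tomato paste: 267 g; couscous: 1191 g; white rice: 2104 g; ketchup: 350 mL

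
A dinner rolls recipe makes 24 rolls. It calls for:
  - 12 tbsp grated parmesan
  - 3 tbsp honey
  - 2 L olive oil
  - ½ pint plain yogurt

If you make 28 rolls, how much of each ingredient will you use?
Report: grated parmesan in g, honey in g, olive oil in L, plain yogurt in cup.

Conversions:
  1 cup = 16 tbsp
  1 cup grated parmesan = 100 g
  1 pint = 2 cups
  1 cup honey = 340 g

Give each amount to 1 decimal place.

Scaling factor: 28/24 = 7/6.
grated parmesan: 12 tbsp × 7/6 ÷ 16 tbsp/cup × 100 g/cup = 87.5 g
honey: 3 tbsp × 7/6 ÷ 16 tbsp/cup × 340 g/cup ≈ 74.4 g
olive oil: 2 L × 7/6 ≈ 2.3 L
plain yogurt: 0.5 pint × 7/6 × 2 cup/pint ≈ 1.2 cup

grated parmesan: 87.5 g; honey: 74.4 g; olive oil: 2.3 L; plain yogurt: 1.2 cup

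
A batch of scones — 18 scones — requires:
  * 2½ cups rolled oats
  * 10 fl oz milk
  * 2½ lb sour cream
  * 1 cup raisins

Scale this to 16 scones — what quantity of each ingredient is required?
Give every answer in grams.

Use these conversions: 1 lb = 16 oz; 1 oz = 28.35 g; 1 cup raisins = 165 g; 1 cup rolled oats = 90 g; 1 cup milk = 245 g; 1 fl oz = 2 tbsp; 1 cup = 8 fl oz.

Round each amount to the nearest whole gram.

Scaling factor: 16/18 = 8/9.
rolled oats: 2.5 cup × 8/9 × 90 g/cup = 200 g
milk: 10 fl oz × 8/9 ÷ 8 fl oz/cup × 245 g/cup ≈ 272 g
sour cream: 2.5 lb × 8/9 × 16 oz/lb × 28.35 g/oz = 1008 g
raisins: 1 cup × 8/9 × 165 g/cup ≈ 147 g

rolled oats: 200 g; milk: 272 g; sour cream: 1008 g; raisins: 147 g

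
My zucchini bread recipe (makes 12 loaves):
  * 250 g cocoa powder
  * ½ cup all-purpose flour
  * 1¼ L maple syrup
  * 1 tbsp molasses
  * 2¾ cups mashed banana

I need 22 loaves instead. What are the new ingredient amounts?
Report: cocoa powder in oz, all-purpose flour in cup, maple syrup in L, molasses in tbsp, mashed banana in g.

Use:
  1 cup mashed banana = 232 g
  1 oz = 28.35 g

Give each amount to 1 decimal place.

cocoa powder: 16.2 oz; all-purpose flour: 0.9 cup; maple syrup: 2.3 L; molasses: 1.8 tbsp; mashed banana: 1169.7 g

Scaling factor: 22/12 = 11/6.
cocoa powder: 250 g × 11/6 ÷ 28.35 g/oz ≈ 16.2 oz
all-purpose flour: 0.5 cup × 11/6 ≈ 0.9 cup
maple syrup: 1.25 L × 11/6 ≈ 2.3 L
molasses: 1 tbsp × 11/6 ≈ 1.8 tbsp
mashed banana: 2.75 cup × 11/6 × 232 g/cup ≈ 1169.7 g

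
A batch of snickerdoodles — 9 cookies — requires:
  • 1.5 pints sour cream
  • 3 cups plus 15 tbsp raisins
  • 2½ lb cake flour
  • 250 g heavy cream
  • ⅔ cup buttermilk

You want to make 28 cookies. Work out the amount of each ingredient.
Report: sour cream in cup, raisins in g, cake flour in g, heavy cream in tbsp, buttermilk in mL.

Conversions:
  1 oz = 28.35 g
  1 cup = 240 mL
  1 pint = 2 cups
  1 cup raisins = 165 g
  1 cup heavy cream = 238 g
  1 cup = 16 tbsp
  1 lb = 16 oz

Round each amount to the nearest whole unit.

Scaling factor: 28/9.
sour cream: 1.5 pint × 28/9 × 2 cup/pint ≈ 9 cup
raisins: (3 cup + 15 tbsp = 3.9375 cup) × 28/9 × 165 g/cup ≈ 2021 g
cake flour: 2.5 lb × 28/9 × 16 oz/lb × 28.35 g/oz = 3528 g
heavy cream: 250 g × 28/9 ÷ 238 g/cup × 16 tbsp/cup ≈ 52 tbsp
buttermilk: 2/3 cup × 28/9 × 240 mL/cup ≈ 498 mL

sour cream: 9 cup; raisins: 2021 g; cake flour: 3528 g; heavy cream: 52 tbsp; buttermilk: 498 mL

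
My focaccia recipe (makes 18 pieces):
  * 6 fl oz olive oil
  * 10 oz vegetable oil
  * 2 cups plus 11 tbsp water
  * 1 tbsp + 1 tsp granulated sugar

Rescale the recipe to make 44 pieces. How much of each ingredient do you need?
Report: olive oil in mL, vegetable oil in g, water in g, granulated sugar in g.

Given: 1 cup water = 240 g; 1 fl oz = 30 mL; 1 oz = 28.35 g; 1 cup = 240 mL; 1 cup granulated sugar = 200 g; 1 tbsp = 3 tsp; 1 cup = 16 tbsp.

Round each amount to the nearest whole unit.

olive oil: 440 mL; vegetable oil: 693 g; water: 1577 g; granulated sugar: 41 g

Scaling factor: 44/18 = 22/9.
olive oil: 6 fl oz × 22/9 × 30 mL/fl oz = 440 mL
vegetable oil: 10 oz × 22/9 × 28.35 g/oz = 693 g
water: (2 cup + 11 tbsp = 2.6875 cup) × 22/9 × 240 g/cup ≈ 1577 g
granulated sugar: (1 tbsp + 1 tsp = 4/3 tbsp) × 22/9 ÷ 16 tbsp/cup × 200 g/cup ≈ 41 g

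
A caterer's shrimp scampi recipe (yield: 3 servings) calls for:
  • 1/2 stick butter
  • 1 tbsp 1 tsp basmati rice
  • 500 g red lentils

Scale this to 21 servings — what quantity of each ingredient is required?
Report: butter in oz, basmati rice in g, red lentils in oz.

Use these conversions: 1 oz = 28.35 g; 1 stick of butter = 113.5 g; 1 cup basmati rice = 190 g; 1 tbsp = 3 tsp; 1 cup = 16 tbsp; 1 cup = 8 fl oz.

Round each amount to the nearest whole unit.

Scaling factor: 21/3 = 7.
butter: 0.5 stick × 7 × 113.5 g/stick ÷ 28.35 g/oz ≈ 14 oz
basmati rice: (1 tbsp + 1 tsp = 4/3 tbsp) × 7 ÷ 16 tbsp/cup × 190 g/cup ≈ 111 g
red lentils: 500 g × 7 ÷ 28.35 g/oz ≈ 123 oz

butter: 14 oz; basmati rice: 111 g; red lentils: 123 oz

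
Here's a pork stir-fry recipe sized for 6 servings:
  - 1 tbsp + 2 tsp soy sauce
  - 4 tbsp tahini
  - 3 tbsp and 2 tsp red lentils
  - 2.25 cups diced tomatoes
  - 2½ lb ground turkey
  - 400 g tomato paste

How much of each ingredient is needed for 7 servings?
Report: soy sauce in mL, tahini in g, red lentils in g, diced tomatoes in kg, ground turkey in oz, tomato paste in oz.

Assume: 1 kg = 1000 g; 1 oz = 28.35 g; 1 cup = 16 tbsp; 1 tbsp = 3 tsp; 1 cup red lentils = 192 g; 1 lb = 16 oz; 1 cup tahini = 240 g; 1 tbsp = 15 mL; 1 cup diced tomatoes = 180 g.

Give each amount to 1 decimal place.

Scaling factor: 7/6.
soy sauce: (1 tbsp + 2 tsp = 5/3 tbsp) × 7/6 × 15 mL/tbsp ≈ 29.2 mL
tahini: 4 tbsp × 7/6 ÷ 16 tbsp/cup × 240 g/cup = 70.0 g
red lentils: (3 tbsp + 2 tsp = 11/3 tbsp) × 7/6 ÷ 16 tbsp/cup × 192 g/cup ≈ 51.3 g
diced tomatoes: 2.25 cup × 7/6 × 180 g/cup ÷ 1000 g/kg ≈ 0.5 kg
ground turkey: 2.5 lb × 7/6 × 16 oz/lb ≈ 46.7 oz
tomato paste: 400 g × 7/6 ÷ 28.35 g/oz ≈ 16.5 oz

soy sauce: 29.2 mL; tahini: 70.0 g; red lentils: 51.3 g; diced tomatoes: 0.5 kg; ground turkey: 46.7 oz; tomato paste: 16.5 oz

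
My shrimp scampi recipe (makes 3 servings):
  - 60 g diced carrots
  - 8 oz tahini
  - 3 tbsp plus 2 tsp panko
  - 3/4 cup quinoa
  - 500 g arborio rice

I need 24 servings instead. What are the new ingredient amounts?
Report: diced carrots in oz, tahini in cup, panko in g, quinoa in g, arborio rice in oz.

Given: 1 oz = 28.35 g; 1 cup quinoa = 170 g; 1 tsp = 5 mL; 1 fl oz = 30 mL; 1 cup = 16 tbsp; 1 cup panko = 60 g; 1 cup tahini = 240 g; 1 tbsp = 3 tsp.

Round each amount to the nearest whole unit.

Scaling factor: 24/3 = 8.
diced carrots: 60 g × 8 ÷ 28.35 g/oz ≈ 17 oz
tahini: 8 oz × 8 × 28.35 g/oz ÷ 240 g/cup ≈ 8 cup
panko: (3 tbsp + 2 tsp = 11/3 tbsp) × 8 ÷ 16 tbsp/cup × 60 g/cup = 110 g
quinoa: 0.75 cup × 8 × 170 g/cup = 1020 g
arborio rice: 500 g × 8 ÷ 28.35 g/oz ≈ 141 oz

diced carrots: 17 oz; tahini: 8 cup; panko: 110 g; quinoa: 1020 g; arborio rice: 141 oz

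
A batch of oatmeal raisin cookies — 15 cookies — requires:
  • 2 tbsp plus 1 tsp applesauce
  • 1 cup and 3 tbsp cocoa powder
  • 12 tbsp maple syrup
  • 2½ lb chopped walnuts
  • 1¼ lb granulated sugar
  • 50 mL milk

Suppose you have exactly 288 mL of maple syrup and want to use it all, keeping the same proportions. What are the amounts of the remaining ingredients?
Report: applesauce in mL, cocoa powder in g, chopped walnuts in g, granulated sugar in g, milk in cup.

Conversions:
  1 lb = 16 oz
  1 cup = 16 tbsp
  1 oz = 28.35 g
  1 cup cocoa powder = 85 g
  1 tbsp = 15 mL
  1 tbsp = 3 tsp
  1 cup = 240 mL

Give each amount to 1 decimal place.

The original recipe has 180 mL of maple syrup, so the scaling factor is 288 ÷ 180 = 8/5 = 1.6.
applesauce: (2 tbsp + 1 tsp = 7/3 tbsp) × 8/5 × 15 mL/tbsp = 56.0 mL
cocoa powder: (1 cup + 3 tbsp = 1.1875 cup) × 8/5 × 85 g/cup = 161.5 g
chopped walnuts: 2.5 lb × 8/5 × 16 oz/lb × 28.35 g/oz = 1814.4 g
granulated sugar: 1.25 lb × 8/5 × 16 oz/lb × 28.35 g/oz = 907.2 g
milk: 50 mL × 8/5 ÷ 240 mL/cup ≈ 0.3 cup

applesauce: 56.0 mL; cocoa powder: 161.5 g; chopped walnuts: 1814.4 g; granulated sugar: 907.2 g; milk: 0.3 cup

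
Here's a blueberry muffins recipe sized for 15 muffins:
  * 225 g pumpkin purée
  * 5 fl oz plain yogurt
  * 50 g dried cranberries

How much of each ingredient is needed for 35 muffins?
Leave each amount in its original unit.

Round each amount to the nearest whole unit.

pumpkin purée: 525 g; plain yogurt: 12 fl oz; dried cranberries: 117 g

Scaling factor: 35/15 = 7/3.
pumpkin purée: 225 g × 7/3 = 525 g
plain yogurt: 5 fl oz × 7/3 ≈ 12 fl oz
dried cranberries: 50 g × 7/3 ≈ 117 g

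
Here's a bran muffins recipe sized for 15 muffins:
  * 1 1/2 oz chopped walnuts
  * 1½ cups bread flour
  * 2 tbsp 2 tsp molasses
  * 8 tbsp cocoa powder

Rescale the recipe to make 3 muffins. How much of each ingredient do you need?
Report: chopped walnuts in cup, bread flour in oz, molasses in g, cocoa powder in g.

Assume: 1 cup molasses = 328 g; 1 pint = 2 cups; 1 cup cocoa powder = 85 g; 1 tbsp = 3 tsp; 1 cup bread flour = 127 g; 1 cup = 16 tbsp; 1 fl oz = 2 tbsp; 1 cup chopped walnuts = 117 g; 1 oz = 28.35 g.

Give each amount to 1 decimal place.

Scaling factor: 3/15 = 1/5 = 0.2.
chopped walnuts: 1.5 oz × 1/5 × 28.35 g/oz ÷ 117 g/cup ≈ 0.1 cup
bread flour: 1.5 cup × 1/5 × 127 g/cup ÷ 28.35 g/oz ≈ 1.3 oz
molasses: (2 tbsp + 2 tsp = 8/3 tbsp) × 1/5 ÷ 16 tbsp/cup × 328 g/cup ≈ 10.9 g
cocoa powder: 8 tbsp × 1/5 ÷ 16 tbsp/cup × 85 g/cup = 8.5 g

chopped walnuts: 0.1 cup; bread flour: 1.3 oz; molasses: 10.9 g; cocoa powder: 8.5 g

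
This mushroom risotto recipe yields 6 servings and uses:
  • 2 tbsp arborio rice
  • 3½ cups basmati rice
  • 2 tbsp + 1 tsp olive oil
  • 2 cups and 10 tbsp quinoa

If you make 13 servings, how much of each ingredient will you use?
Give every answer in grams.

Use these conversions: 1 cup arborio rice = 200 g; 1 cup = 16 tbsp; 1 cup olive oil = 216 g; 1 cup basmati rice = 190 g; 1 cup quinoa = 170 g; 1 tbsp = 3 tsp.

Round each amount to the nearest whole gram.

arborio rice: 54 g; basmati rice: 1441 g; olive oil: 68 g; quinoa: 967 g

Scaling factor: 13/6.
arborio rice: 2 tbsp × 13/6 ÷ 16 tbsp/cup × 200 g/cup ≈ 54 g
basmati rice: 3.5 cup × 13/6 × 190 g/cup ≈ 1441 g
olive oil: (2 tbsp + 1 tsp = 7/3 tbsp) × 13/6 ÷ 16 tbsp/cup × 216 g/cup ≈ 68 g
quinoa: (2 cup + 10 tbsp = 2.625 cup) × 13/6 × 170 g/cup ≈ 967 g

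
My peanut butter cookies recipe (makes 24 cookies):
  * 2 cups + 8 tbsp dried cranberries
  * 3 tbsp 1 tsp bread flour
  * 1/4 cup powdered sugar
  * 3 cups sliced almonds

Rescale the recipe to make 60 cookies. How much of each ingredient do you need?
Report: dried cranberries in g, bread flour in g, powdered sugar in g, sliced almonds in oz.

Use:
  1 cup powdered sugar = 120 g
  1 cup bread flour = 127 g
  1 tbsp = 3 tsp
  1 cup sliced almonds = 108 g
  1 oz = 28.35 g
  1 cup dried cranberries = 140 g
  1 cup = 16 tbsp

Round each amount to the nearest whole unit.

dried cranberries: 875 g; bread flour: 66 g; powdered sugar: 75 g; sliced almonds: 29 oz

Scaling factor: 60/24 = 5/2 = 2.5.
dried cranberries: (2 cup + 8 tbsp = 2.5 cup) × 5/2 × 140 g/cup = 875 g
bread flour: (3 tbsp + 1 tsp = 10/3 tbsp) × 5/2 ÷ 16 tbsp/cup × 127 g/cup ≈ 66 g
powdered sugar: 0.25 cup × 5/2 × 120 g/cup = 75 g
sliced almonds: 3 cup × 5/2 × 108 g/cup ÷ 28.35 g/oz ≈ 29 oz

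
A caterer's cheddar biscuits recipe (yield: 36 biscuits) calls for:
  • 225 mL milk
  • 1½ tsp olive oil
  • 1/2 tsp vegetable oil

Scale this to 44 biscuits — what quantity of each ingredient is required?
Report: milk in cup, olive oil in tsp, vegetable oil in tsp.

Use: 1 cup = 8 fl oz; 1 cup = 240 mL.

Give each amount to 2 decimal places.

milk: 1.15 cup; olive oil: 1.83 tsp; vegetable oil: 0.61 tsp

Scaling factor: 44/36 = 11/9.
milk: 225 mL × 11/9 ÷ 240 mL/cup ≈ 1.15 cup
olive oil: 1.5 tsp × 11/9 ≈ 1.83 tsp
vegetable oil: 0.5 tsp × 11/9 ≈ 0.61 tsp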